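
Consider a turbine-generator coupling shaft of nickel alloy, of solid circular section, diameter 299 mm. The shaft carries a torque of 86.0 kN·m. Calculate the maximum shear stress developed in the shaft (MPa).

16.4 MPa

J = πd⁴/32 = π(0.299)⁴/32 = 7.847×10^-4 m⁴.
τ_max = T·r/J = 86000 × 0.149 / 7.847×10^-4 = 1.639×10^7 Pa.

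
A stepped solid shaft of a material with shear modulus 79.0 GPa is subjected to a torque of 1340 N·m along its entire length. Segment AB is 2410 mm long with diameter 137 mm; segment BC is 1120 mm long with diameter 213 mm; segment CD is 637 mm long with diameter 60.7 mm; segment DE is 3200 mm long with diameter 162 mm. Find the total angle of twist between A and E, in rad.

J_AB = π(0.137)⁴/32 = 3.46×10^-5 m⁴; J_BC = π(0.213)⁴/32 = 2.02×10^-4 m⁴; J_CD = π(0.0607)⁴/32 = 1.33×10^-6 m⁴; J_DE = π(0.162)⁴/32 = 6.76×10^-5 m⁴.
θ = (T/G)·Σ L_i/J_i = (1340/79.0×10⁹)·(2.41/3.46×10^-5 + 1.12/2.02×10^-4 + 0.637/1.33×10^-6 + 3.20/6.76×10^-5) = 0.01019 rad.

0.0102 rad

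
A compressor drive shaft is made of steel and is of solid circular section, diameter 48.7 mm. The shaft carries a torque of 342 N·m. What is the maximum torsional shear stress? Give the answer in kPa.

J = πd⁴/32 = π(0.0487)⁴/32 = 5.522×10^-7 m⁴.
τ_max = T·r/J = 342.0 × 0.0244 / 5.522×10^-7 = 1.508×10^7 Pa.

15100 kPa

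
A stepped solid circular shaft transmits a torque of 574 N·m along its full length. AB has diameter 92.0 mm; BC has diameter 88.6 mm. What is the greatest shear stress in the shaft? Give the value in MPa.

Under the same torque, τ_max = 16T/(πd³) is largest where d is smallest — segment BC (d = 88.6 mm).
τ_max = 16·574.0/(π·(0.0886)³) = 4.203×10^6 Pa.

4.20 MPa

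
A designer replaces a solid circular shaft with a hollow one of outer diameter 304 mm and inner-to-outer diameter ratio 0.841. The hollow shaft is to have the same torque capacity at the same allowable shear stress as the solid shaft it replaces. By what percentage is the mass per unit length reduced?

53.5 %

Equal τ_max and T ⇒ the solid shaft needs d_s³ = d_o³(1−k⁴), so d_s = 304·(1−0.841⁴)^(1/3) = 241.2 mm.
Area ratio A_h/A_s = d_o²(1−k²)/d_s² = (1−k²)/(1−k⁴)^(2/3) = 0.4648.
Mass saving = 1 − 0.4648 = 53.5 %.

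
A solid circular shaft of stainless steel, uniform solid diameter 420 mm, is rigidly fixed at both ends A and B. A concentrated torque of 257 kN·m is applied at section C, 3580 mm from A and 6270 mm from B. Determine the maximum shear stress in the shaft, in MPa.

11.2 MPa

With uniform GJ and both ends fixed, compatibility θ_AC = θ_CB gives T_A·a = T_B·b, together with T_A + T_B = T₀.
T_A = T₀·b/(a+b) = 257000·6270/9850 = 163600 N·m; T_B = 93410 N·m.
τ in each portion: τ_AC = 1.12×10^7 Pa, τ_CB = 6.42×10^6 Pa; maximum is in AC.
τ_max = T_AC·r/J = 163600·0.210/3.05×10^-3 = 1.125×10^7 Pa.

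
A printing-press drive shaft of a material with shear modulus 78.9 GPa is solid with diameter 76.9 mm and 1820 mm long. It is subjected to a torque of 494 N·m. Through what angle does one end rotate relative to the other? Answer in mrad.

J = πd⁴/32 = π(0.0769)⁴/32 = 3.433×10^-6 m⁴.
θ = T·L/(G·J) = 494.0 × 1.82 / (78.9×10⁹ × 3.433×10^-6) = 3.319×10^-3 rad.

3.32 mrad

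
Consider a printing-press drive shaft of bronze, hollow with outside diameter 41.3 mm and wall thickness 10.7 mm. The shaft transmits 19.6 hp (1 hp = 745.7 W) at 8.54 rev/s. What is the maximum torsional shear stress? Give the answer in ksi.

ω = 2π·8.54 = 53.66 rad/s, so T = P/ω = 19.6×745.7 / 53.66 = 272.4 N·m.
J = π(d_o⁴ − d_i⁴)/32 = π(0.0413⁴ − 0.0199⁴)/32 = 2.702×10^-7 m⁴.
τ_max = T·r/J = 272.4 × 0.0206 / 2.702×10^-7 = 2.081×10^7 Pa.

3.02 ksi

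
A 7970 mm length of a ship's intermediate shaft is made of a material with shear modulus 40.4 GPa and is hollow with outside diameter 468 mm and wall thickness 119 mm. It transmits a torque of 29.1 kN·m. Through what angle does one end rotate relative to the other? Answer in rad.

0.00129 rad

J = π(d_o⁴ − d_i⁴)/32 = π(0.468⁴ − 0.230⁴)/32 = 4.435×10^-3 m⁴.
θ = T·L/(G·J) = 29100 × 7.97 / (40.4×10⁹ × 4.435×10^-3) = 1.294×10^-3 rad.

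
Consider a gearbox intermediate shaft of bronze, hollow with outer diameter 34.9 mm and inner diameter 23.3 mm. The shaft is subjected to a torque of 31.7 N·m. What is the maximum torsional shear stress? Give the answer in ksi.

J = π(d_o⁴ − d_i⁴)/32 = π(0.0349⁴ − 0.0233⁴)/32 = 1.167×10^-7 m⁴.
τ_max = T·r/J = 31.70 × 0.0175 / 1.167×10^-7 = 4.740×10^6 Pa.

0.687 ksi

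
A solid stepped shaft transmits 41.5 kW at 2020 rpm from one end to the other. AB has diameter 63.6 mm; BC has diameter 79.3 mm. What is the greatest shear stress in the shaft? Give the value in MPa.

ω = 2π·2020/60 = 211.5 rad/s, so T = P/ω = 41.5×10³ / 211.5 = 196.2 N·m.
Under the same torque, τ_max = 16T/(πd³) is largest where d is smallest — segment AB (d = 63.6 mm).
τ_max = 16·196.2/(π·(0.0636)³) = 3.884×10^6 Pa.

3.88 MPa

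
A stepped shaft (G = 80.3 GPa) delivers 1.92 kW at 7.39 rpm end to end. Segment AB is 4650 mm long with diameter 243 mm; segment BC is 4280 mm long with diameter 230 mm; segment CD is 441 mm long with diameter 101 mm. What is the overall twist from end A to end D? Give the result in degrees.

ω = 2π·7.39/60 = 0.7739 rad/s, so T = P/ω = 1.92×10³ / 0.7739 = 2481 N·m.
J_AB = π(0.243)⁴/32 = 3.42×10^-4 m⁴; J_BC = π(0.230)⁴/32 = 2.75×10^-4 m⁴; J_CD = π(0.101)⁴/32 = 1.02×10^-5 m⁴.
θ = (T/G)·Σ L_i/J_i = (2481/80.3×10⁹)·(4.65/3.42×10^-4 + 4.28/2.75×10^-4 + 0.441/1.02×10^-5) = 2.235×10^-3 rad.

0.128°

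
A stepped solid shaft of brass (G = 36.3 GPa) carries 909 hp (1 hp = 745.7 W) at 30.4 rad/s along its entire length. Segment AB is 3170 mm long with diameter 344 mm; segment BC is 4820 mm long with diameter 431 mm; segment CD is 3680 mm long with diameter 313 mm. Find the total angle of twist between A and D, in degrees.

0.269°

ω = 30.4 rad/s, so T = P/ω = 909×745.7 / 30.40 = 22300 N·m.
J_AB = π(0.344)⁴/32 = 1.37×10^-3 m⁴; J_BC = π(0.431)⁴/32 = 3.39×10^-3 m⁴; J_CD = π(0.313)⁴/32 = 9.42×10^-4 m⁴.
θ = (T/G)·Σ L_i/J_i = (22300/36.3×10⁹)·(3.17/1.37×10^-3 + 4.82/3.39×10^-3 + 3.68/9.42×10^-4) = 4.689×10^-3 rad.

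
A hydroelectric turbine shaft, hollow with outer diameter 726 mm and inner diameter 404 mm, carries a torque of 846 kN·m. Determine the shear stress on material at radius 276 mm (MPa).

9.47 MPa

J = π(d_o⁴ − d_i⁴)/32 = π(0.726⁴ − 0.404⁴)/32 = 0.02466 m⁴.
Shear stress varies linearly with radius: τ = T·r/J = 846000 × 0.276 / 0.02466 = 9.469×10^6 Pa.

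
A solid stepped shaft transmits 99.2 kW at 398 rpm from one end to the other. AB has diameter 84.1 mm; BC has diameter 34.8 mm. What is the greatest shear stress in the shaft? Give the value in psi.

ω = 2π·398/60 = 41.68 rad/s, so T = P/ω = 99.2×10³ / 41.68 = 2380 N·m.
Under the same torque, τ_max = 16T/(πd³) is largest where d is smallest — segment BC (d = 34.8 mm).
τ_max = 16·2380/(π·(0.0348)³) = 2.876×10^8 Pa.

41700 psi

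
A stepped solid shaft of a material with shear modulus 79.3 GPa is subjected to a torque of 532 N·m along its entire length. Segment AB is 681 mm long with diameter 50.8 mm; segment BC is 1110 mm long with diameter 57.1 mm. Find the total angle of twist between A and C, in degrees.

J_AB = π(0.0508)⁴/32 = 6.54×10^-7 m⁴; J_BC = π(0.0571)⁴/32 = 1.04×10^-6 m⁴.
θ = (T/G)·Σ L_i/J_i = (532.0/79.3×10⁹)·(0.681/6.54×10^-7 + 1.11/1.04×10^-6) = 0.01412 rad.

0.809°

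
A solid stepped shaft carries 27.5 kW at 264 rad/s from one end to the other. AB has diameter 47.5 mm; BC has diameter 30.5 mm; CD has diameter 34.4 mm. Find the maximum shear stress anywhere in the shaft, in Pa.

1.87e7 Pa

ω = 264 rad/s, so T = P/ω = 27.5×10³ / 264.0 = 104.2 N·m.
Under the same torque, τ_max = 16T/(πd³) is largest where d is smallest — segment BC (d = 30.5 mm).
τ_max = 16·104.2/(π·(0.0305)³) = 1.870×10^7 Pa.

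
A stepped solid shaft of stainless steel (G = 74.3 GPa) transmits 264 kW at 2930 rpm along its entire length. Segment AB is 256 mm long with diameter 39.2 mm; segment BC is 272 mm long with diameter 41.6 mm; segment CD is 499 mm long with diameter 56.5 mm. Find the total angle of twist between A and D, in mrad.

29.3 mrad

ω = 2π·2930/60 = 306.8 rad/s, so T = P/ω = 264×10³ / 306.8 = 860.4 N·m.
J_AB = π(0.0392)⁴/32 = 2.32×10^-7 m⁴; J_BC = π(0.0416)⁴/32 = 2.94×10^-7 m⁴; J_CD = π(0.0565)⁴/32 = 1.00×10^-6 m⁴.
θ = (T/G)·Σ L_i/J_i = (860.4/74.3×10⁹)·(0.256/2.32×10^-7 + 0.272/2.94×10^-7 + 0.499/1.00×10^-6) = 0.02928 rad.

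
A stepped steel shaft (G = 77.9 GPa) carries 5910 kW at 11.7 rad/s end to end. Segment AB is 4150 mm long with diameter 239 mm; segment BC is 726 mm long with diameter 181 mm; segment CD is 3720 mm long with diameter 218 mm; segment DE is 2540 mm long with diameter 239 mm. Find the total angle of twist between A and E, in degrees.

16.6°

ω = 11.7 rad/s, so T = P/ω = 5910×10³ / 11.70 = 505100 N·m.
J_AB = π(0.239)⁴/32 = 3.20×10^-4 m⁴; J_BC = π(0.181)⁴/32 = 1.05×10^-4 m⁴; J_CD = π(0.218)⁴/32 = 2.22×10^-4 m⁴; J_DE = π(0.239)⁴/32 = 3.20×10^-4 m⁴.
θ = (T/G)·Σ L_i/J_i = (505100/77.9×10⁹)·(4.15/3.20×10^-4 + 0.726/1.05×10^-4 + 3.72/2.22×10^-4 + 2.54/3.20×10^-4) = 0.2889 rad.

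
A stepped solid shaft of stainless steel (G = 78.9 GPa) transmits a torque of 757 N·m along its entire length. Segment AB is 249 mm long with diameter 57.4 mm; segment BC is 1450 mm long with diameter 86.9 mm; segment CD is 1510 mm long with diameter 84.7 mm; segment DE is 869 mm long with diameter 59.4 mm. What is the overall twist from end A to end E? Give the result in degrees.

J_AB = π(0.0574)⁴/32 = 1.07×10^-6 m⁴; J_BC = π(0.0869)⁴/32 = 5.60×10^-6 m⁴; J_CD = π(0.0847)⁴/32 = 5.05×10^-6 m⁴; J_DE = π(0.0594)⁴/32 = 1.22×10^-6 m⁴.
θ = (T/G)·Σ L_i/J_i = (757.0/78.9×10⁹)·(0.249/1.07×10^-6 + 1.45/5.60×10^-6 + 1.51/5.05×10^-6 + 0.869/1.22×10^-6) = 0.01442 rad.

0.826°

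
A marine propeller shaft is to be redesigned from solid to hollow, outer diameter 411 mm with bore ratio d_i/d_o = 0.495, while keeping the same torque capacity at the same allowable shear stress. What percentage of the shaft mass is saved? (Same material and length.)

Equal τ_max and T ⇒ the solid shaft needs d_s³ = d_o³(1−k⁴), so d_s = 411·(1−0.495⁴)^(1/3) = 402.6 mm.
Area ratio A_h/A_s = d_o²(1−k²)/d_s² = (1−k²)/(1−k⁴)^(2/3) = 0.7868.
Mass saving = 1 − 0.7868 = 21.3 %.

21.3 %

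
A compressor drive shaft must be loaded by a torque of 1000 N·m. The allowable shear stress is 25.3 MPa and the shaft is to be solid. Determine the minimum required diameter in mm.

58.6 mm

For a solid shaft τ_max = 16T/(πd³), so d = (16T/(π τ_allow))^(1/3) = (16·1000/(π·2.53×10^7))^(1/3) = 0.05861 m.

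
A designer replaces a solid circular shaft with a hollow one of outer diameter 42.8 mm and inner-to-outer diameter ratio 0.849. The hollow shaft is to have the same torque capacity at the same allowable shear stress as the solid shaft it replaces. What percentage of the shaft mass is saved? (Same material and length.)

54.5 %

Equal τ_max and T ⇒ the solid shaft needs d_s³ = d_o³(1−k⁴), so d_s = 42.8·(1−0.849⁴)^(1/3) = 33.52 mm.
Area ratio A_h/A_s = d_o²(1−k²)/d_s² = (1−k²)/(1−k⁴)^(2/3) = 0.4551.
Mass saving = 1 − 0.4551 = 54.5 %.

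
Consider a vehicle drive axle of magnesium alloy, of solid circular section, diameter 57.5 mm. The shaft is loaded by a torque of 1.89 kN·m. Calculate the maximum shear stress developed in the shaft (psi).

7340 psi

J = πd⁴/32 = π(0.0575)⁴/32 = 1.073×10^-6 m⁴.
τ_max = T·r/J = 1890 × 0.0288 / 1.073×10^-6 = 5.063×10^7 Pa.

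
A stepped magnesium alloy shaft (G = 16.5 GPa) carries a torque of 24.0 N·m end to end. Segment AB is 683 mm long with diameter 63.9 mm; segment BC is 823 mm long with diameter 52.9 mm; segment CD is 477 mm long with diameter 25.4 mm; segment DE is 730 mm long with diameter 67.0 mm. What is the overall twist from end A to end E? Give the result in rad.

J_AB = π(0.0639)⁴/32 = 1.64×10^-6 m⁴; J_BC = π(0.0529)⁴/32 = 7.69×10^-7 m⁴; J_CD = π(0.0254)⁴/32 = 4.09×10^-8 m⁴; J_DE = π(0.0670)⁴/32 = 1.98×10^-6 m⁴.
θ = (T/G)·Σ L_i/J_i = (24.00/16.5×10⁹)·(0.683/1.64×10^-6 + 0.823/7.69×10^-7 + 0.477/4.09×10^-8 + 0.730/1.98×10^-6) = 0.01968 rad.

0.0197 rad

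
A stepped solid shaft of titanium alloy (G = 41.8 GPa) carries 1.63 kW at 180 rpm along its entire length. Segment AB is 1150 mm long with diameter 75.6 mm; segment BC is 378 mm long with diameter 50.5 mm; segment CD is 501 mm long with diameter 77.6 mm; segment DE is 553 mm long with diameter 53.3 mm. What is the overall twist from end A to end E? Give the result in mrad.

ω = 2π·180/60 = 18.85 rad/s, so T = P/ω = 1.63×10³ / 18.85 = 86.47 N·m.
J_AB = π(0.0756)⁴/32 = 3.21×10^-6 m⁴; J_BC = π(0.0505)⁴/32 = 6.39×10^-7 m⁴; J_CD = π(0.0776)⁴/32 = 3.56×10^-6 m⁴; J_DE = π(0.0533)⁴/32 = 7.92×10^-7 m⁴.
θ = (T/G)·Σ L_i/J_i = (86.47/41.8×10⁹)·(1.15/3.21×10^-6 + 0.378/6.39×10^-7 + 0.501/3.56×10^-6 + 0.553/7.92×10^-7) = 3.702×10^-3 rad.

3.70 mrad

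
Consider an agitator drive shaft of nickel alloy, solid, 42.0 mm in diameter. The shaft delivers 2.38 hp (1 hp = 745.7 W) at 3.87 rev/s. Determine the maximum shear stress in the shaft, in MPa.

5.02 MPa

ω = 2π·3.87 = 24.32 rad/s, so T = P/ω = 2.38×745.7 / 24.32 = 72.99 N·m.
J = πd⁴/32 = π(0.0420)⁴/32 = 3.055×10^-7 m⁴.
τ_max = T·r/J = 72.99 × 0.0210 / 3.055×10^-7 = 5.017×10^6 Pa.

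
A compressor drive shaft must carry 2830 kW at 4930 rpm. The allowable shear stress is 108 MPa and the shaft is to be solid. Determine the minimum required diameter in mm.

63.7 mm

ω = 2π·4930/60 = 516.3 rad/s, so T = P/ω = 2830×10³ / 516.3 = 5482 N·m.
For a solid shaft τ_max = 16T/(πd³), so d = (16T/(π τ_allow))^(1/3) = (16·5482/(π·1.08×10^8))^(1/3) = 0.06370 m.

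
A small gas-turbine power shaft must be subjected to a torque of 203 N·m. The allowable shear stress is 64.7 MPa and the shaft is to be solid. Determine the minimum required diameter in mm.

25.2 mm

For a solid shaft τ_max = 16T/(πd³), so d = (16T/(π τ_allow))^(1/3) = (16·203.0/(π·6.47×10^7))^(1/3) = 0.02519 m.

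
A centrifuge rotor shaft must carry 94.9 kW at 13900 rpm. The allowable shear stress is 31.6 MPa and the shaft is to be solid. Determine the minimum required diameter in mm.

ω = 2π·13900/60 = 1456 rad/s, so T = P/ω = 94.9×10³ / 1456 = 65.20 N·m.
For a solid shaft τ_max = 16T/(πd³), so d = (16T/(π τ_allow))^(1/3) = (16·65.20/(π·3.16×10^7))^(1/3) = 0.02190 m.

21.9 mm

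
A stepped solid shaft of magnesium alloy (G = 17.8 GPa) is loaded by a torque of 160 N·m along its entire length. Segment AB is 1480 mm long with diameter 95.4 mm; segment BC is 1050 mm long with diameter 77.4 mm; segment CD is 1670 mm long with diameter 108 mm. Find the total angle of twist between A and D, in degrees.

0.312°

J_AB = π(0.0954)⁴/32 = 8.13×10^-6 m⁴; J_BC = π(0.0774)⁴/32 = 3.52×10^-6 m⁴; J_CD = π(0.108)⁴/32 = 1.34×10^-5 m⁴.
θ = (T/G)·Σ L_i/J_i = (160.0/17.8×10⁹)·(1.48/8.13×10^-6 + 1.05/3.52×10^-6 + 1.67/1.34×10^-5) = 5.439×10^-3 rad.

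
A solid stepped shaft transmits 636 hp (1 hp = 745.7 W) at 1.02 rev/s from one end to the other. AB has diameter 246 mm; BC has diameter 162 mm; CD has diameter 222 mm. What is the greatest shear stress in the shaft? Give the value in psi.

12900 psi

ω = 2π·1.02 = 6.409 rad/s, so T = P/ω = 636×745.7 / 6.409 = 74000 N·m.
Under the same torque, τ_max = 16T/(πd³) is largest where d is smallest — segment BC (d = 162 mm).
τ_max = 16·74000/(π·(0.162)³) = 8.865×10^7 Pa.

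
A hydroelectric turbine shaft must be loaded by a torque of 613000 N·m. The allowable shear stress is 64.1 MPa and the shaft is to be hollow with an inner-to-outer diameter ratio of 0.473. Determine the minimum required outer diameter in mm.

371 mm

For a hollow shaft with d_i/d_o = 0.473: τ_max = 16T/(π d_o³ (1−k⁴)), so d_o = [16T/(π τ_allow (1−k⁴))]^(1/3) = [16·613000/(π·6.41×10^7·0.9499)]^(1/3) = 0.3715 m.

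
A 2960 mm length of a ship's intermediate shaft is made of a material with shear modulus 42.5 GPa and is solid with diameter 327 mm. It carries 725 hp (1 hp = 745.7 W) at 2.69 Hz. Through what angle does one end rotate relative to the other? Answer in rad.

ω = 2π·2.69 = 16.90 rad/s, so T = P/ω = 725×745.7 / 16.90 = 31990 N·m.
J = πd⁴/32 = π(0.327)⁴/32 = 1.123×10^-3 m⁴.
θ = T·L/(G·J) = 31990 × 2.96 / (42.5×10⁹ × 1.123×10^-3) = 1.985×10^-3 rad.

0.00198 rad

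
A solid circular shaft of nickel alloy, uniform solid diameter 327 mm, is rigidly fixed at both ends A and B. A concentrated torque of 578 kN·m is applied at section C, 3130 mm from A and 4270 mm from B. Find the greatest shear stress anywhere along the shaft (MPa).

48.6 MPa

With uniform GJ and both ends fixed, compatibility θ_AC = θ_CB gives T_A·a = T_B·b, together with T_A + T_B = T₀.
T_A = T₀·b/(a+b) = 578000·4270/7400 = 333500 N·m; T_B = 244500 N·m.
τ in each portion: τ_AC = 4.86×10^7 Pa, τ_CB = 3.56×10^7 Pa; maximum is in AC.
τ_max = T_AC·r/J = 333500·0.164/1.12×10^-3 = 4.858×10^7 Pa.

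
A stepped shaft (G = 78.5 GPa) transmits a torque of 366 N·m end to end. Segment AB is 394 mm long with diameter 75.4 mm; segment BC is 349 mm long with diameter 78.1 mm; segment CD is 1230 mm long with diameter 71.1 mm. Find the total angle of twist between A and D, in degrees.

J_AB = π(0.0754)⁴/32 = 3.17×10^-6 m⁴; J_BC = π(0.0781)⁴/32 = 3.65×10^-6 m⁴; J_CD = π(0.0711)⁴/32 = 2.51×10^-6 m⁴.
θ = (T/G)·Σ L_i/J_i = (366.0/78.5×10⁹)·(0.394/3.17×10^-6 + 0.349/3.65×10^-6 + 1.23/2.51×10^-6) = 3.310×10^-3 rad.

0.190°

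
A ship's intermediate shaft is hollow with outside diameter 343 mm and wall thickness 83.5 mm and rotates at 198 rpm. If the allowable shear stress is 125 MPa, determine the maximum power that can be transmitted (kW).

J = π(d_o⁴ − d_i⁴)/32 = π(0.343⁴ − 0.176⁴)/32 = 1.265×10^-3 m⁴.
T_max = τ_allow·J/r = 1.25×10^8 × 1.265×10^-3 / 0.172 = 921800 N·m.
ω = 2π·198/60 = 20.73 rad/s, so P_max = T_max·ω = 1.911×10^7 W.

19100 kW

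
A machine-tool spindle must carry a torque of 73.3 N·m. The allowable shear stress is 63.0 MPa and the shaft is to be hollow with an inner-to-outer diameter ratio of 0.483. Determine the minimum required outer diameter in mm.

18.4 mm

For a hollow shaft with d_i/d_o = 0.483: τ_max = 16T/(π d_o³ (1−k⁴)), so d_o = [16T/(π τ_allow (1−k⁴))]^(1/3) = [16·73.30/(π·6.30×10^7·0.9456)]^(1/3) = 0.01844 m.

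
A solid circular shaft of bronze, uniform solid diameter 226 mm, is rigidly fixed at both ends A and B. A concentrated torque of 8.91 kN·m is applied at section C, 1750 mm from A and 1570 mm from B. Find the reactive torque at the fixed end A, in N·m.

4210 N·m

With uniform GJ and both ends fixed, compatibility θ_AC = θ_CB gives T_A·a = T_B·b, together with T_A + T_B = T₀.
T_A = T₀·b/(a+b) = 8910·1570/3320 = 4213 N·m; T_B = 4697 N·m.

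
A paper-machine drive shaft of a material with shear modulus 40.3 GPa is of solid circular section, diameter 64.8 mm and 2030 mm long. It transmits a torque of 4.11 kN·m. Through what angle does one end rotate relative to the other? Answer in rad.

J = πd⁴/32 = π(0.0648)⁴/32 = 1.731×10^-6 m⁴.
θ = T·L/(G·J) = 4110 × 2.03 / (40.3×10⁹ × 1.731×10^-6) = 0.1196 rad.

0.120 rad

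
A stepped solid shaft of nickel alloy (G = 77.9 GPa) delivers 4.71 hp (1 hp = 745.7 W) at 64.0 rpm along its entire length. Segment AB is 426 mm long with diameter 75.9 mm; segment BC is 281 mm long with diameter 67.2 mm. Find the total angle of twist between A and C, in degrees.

0.104°

ω = 2π·64.0/60 = 6.702 rad/s, so T = P/ω = 4.71×745.7 / 6.702 = 524.1 N·m.
J_AB = π(0.0759)⁴/32 = 3.26×10^-6 m⁴; J_BC = π(0.0672)⁴/32 = 2.00×10^-6 m⁴.
θ = (T/G)·Σ L_i/J_i = (524.1/77.9×10⁹)·(0.426/3.26×10^-6 + 0.281/2.00×10^-6) = 1.824×10^-3 rad.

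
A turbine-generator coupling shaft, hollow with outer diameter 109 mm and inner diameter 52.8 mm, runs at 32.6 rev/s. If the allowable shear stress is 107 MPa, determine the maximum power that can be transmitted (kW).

5270 kW

J = π(d_o⁴ − d_i⁴)/32 = π(0.109⁴ − 0.0528⁴)/32 = 1.310×10^-5 m⁴.
T_max = τ_allow·J/r = 1.07×10^8 × 1.310×10^-5 / 0.0545 = 25710 N·m.
ω = 2π·32.6 = 204.8 rad/s, so P_max = T_max·ω = 5.266×10^6 W.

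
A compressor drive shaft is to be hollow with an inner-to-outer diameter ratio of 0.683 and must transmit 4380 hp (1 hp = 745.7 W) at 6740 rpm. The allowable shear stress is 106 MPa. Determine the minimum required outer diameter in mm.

ω = 2π·6740/60 = 705.8 rad/s, so T = P/ω = 4380×745.7 / 705.8 = 4628 N·m.
For a hollow shaft with d_i/d_o = 0.683: τ_max = 16T/(π d_o³ (1−k⁴)), so d_o = [16T/(π τ_allow (1−k⁴))]^(1/3) = [16·4628/(π·1.06×10^8·0.7824)]^(1/3) = 0.06575 m.

65.7 mm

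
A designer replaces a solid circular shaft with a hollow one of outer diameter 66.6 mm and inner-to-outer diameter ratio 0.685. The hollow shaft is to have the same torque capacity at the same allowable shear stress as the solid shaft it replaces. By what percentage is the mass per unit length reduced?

37.4 %

Equal τ_max and T ⇒ the solid shaft needs d_s³ = d_o³(1−k⁴), so d_s = 66.6·(1−0.685⁴)^(1/3) = 61.30 mm.
Area ratio A_h/A_s = d_o²(1−k²)/d_s² = (1−k²)/(1−k⁴)^(2/3) = 0.6265.
Mass saving = 1 − 0.6265 = 37.4 %.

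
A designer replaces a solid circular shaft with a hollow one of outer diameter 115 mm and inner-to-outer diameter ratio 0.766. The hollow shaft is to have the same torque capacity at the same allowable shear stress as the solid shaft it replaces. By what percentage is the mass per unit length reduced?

Equal τ_max and T ⇒ the solid shaft needs d_s³ = d_o³(1−k⁴), so d_s = 115·(1−0.766⁴)^(1/3) = 99.91 mm.
Area ratio A_h/A_s = d_o²(1−k²)/d_s² = (1−k²)/(1−k⁴)^(2/3) = 0.5475.
Mass saving = 1 − 0.5475 = 45.2 %.

45.2 %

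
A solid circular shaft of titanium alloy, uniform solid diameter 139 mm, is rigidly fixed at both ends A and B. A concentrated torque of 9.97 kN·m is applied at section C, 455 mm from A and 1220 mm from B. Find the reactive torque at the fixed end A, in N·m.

7260 N·m

With uniform GJ and both ends fixed, compatibility θ_AC = θ_CB gives T_A·a = T_B·b, together with T_A + T_B = T₀.
T_A = T₀·b/(a+b) = 9970·1220/1675 = 7262 N·m; T_B = 2708 N·m.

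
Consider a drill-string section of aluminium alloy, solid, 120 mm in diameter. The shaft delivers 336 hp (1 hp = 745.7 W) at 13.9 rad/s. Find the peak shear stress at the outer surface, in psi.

7710 psi

ω = 13.9 rad/s, so T = P/ω = 336×745.7 / 13.90 = 18030 N·m.
J = πd⁴/32 = π(0.120)⁴/32 = 2.036×10^-5 m⁴.
τ_max = T·r/J = 18030 × 0.0600 / 2.036×10^-5 = 5.313×10^7 Pa.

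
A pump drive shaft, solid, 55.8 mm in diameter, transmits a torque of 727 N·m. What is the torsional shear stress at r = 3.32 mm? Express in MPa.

J = πd⁴/32 = π(0.0558)⁴/32 = 9.518×10^-7 m⁴.
Shear stress varies linearly with radius: τ = T·r/J = 727.0 × 0.00332 / 9.518×10^-7 = 2.536×10^6 Pa.

2.54 MPa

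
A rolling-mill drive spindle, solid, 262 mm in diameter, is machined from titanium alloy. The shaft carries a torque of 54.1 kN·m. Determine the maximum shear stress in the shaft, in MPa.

J = πd⁴/32 = π(0.262)⁴/32 = 4.626×10^-4 m⁴.
τ_max = T·r/J = 54100 × 0.131 / 4.626×10^-4 = 1.532×10^7 Pa.

15.3 MPa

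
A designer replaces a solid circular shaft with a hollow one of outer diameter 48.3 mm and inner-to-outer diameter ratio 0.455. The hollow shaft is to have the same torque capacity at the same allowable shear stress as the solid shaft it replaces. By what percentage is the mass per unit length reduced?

18.4 %

Equal τ_max and T ⇒ the solid shaft needs d_s³ = d_o³(1−k⁴), so d_s = 48.3·(1−0.455⁴)^(1/3) = 47.60 mm.
Area ratio A_h/A_s = d_o²(1−k²)/d_s² = (1−k²)/(1−k⁴)^(2/3) = 0.8165.
Mass saving = 1 − 0.8165 = 18.4 %.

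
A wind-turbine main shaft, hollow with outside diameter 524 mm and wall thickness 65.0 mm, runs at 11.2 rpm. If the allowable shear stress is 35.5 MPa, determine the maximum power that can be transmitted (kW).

J = π(d_o⁴ − d_i⁴)/32 = π(0.524⁴ − 0.394⁴)/32 = 5.036×10^-3 m⁴.
T_max = τ_allow·J/r = 3.55×10^7 × 5.036×10^-3 / 0.262 = 682300 N·m.
ω = 2π·11.2/60 = 1.173 rad/s, so P_max = T_max·ω = 8.003×10^5 W.

800 kW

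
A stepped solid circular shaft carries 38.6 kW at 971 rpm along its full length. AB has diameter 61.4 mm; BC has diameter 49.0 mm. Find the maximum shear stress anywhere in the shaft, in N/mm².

ω = 2π·971/60 = 101.7 rad/s, so T = P/ω = 38.6×10³ / 101.7 = 379.6 N·m.
Under the same torque, τ_max = 16T/(πd³) is largest where d is smallest — segment BC (d = 49.0 mm).
τ_max = 16·379.6/(π·(0.0490)³) = 1.643×10^7 Pa.

16.4 N/mm²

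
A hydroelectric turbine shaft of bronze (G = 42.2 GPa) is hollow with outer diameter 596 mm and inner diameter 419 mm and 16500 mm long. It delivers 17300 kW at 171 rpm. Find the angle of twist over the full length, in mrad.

ω = 2π·171/60 = 17.91 rad/s, so T = P/ω = 17300×10³ / 17.91 = 966100 N·m.
J = π(d_o⁴ − d_i⁴)/32 = π(0.596⁴ − 0.419⁴)/32 = 9.362×10^-3 m⁴.
θ = T·L/(G·J) = 966100 × 16.5 / (42.2×10⁹ × 9.362×10^-3) = 0.04035 rad.

40.3 mrad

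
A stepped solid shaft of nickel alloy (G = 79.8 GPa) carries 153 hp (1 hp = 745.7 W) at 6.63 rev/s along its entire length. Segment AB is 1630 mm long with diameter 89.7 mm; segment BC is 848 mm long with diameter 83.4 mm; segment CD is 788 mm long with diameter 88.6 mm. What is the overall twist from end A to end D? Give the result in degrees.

ω = 2π·6.63 = 41.66 rad/s, so T = P/ω = 153×745.7 / 41.66 = 2739 N·m.
J_AB = π(0.0897)⁴/32 = 6.36×10^-6 m⁴; J_BC = π(0.0834)⁴/32 = 4.75×10^-6 m⁴; J_CD = π(0.0886)⁴/32 = 6.05×10^-6 m⁴.
θ = (T/G)·Σ L_i/J_i = (2739/79.8×10⁹)·(1.63/6.36×10^-6 + 0.848/4.75×10^-6 + 0.788/6.05×10^-6) = 0.01940 rad.

1.11°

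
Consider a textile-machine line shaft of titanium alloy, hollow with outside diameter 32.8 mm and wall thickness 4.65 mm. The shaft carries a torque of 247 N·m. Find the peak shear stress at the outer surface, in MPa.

48.4 MPa

J = π(d_o⁴ − d_i⁴)/32 = π(0.0328⁴ − 0.0235⁴)/32 = 8.369×10^-8 m⁴.
τ_max = T·r/J = 247.0 × 0.0164 / 8.369×10^-8 = 4.840×10^7 Pa.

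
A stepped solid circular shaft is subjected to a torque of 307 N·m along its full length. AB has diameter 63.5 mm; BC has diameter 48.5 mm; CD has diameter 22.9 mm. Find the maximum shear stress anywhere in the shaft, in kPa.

130000 kPa

Under the same torque, τ_max = 16T/(πd³) is largest where d is smallest — segment CD (d = 22.9 mm).
τ_max = 16·307.0/(π·(0.0229)³) = 1.302×10^8 Pa.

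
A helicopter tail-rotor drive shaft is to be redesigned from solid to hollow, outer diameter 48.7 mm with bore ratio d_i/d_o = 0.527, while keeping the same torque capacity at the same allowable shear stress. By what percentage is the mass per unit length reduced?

23.8 %

Equal τ_max and T ⇒ the solid shaft needs d_s³ = d_o³(1−k⁴), so d_s = 48.7·(1−0.527⁴)^(1/3) = 47.41 mm.
Area ratio A_h/A_s = d_o²(1−k²)/d_s² = (1−k²)/(1−k⁴)^(2/3) = 0.7620.
Mass saving = 1 − 0.7620 = 23.8 %.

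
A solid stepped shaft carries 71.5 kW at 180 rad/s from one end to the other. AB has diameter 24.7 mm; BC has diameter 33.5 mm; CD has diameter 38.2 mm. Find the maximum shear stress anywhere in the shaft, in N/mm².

134 N/mm²

ω = 180 rad/s, so T = P/ω = 71.5×10³ / 180.0 = 397.2 N·m.
Under the same torque, τ_max = 16T/(πd³) is largest where d is smallest — segment AB (d = 24.7 mm).
τ_max = 16·397.2/(π·(0.0247)³) = 1.342×10^8 Pa.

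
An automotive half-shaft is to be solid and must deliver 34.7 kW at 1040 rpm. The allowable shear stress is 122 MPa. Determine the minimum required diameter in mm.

23.7 mm

ω = 2π·1040/60 = 108.9 rad/s, so T = P/ω = 34.7×10³ / 108.9 = 318.6 N·m.
For a solid shaft τ_max = 16T/(πd³), so d = (16T/(π τ_allow))^(1/3) = (16·318.6/(π·1.22×10^8))^(1/3) = 0.02369 m.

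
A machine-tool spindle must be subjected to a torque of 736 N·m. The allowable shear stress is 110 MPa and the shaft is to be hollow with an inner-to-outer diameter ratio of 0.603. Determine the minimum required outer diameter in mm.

34.0 mm

For a hollow shaft with d_i/d_o = 0.603: τ_max = 16T/(π d_o³ (1−k⁴)), so d_o = [16T/(π τ_allow (1−k⁴))]^(1/3) = [16·736.0/(π·1.10×10^8·0.8678)]^(1/3) = 0.03399 m.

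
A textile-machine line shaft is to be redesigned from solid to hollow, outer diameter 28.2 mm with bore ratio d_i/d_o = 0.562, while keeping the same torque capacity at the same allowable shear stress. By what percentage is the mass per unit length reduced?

26.6 %

Equal τ_max and T ⇒ the solid shaft needs d_s³ = d_o³(1−k⁴), so d_s = 28.2·(1−0.562⁴)^(1/3) = 27.23 mm.
Area ratio A_h/A_s = d_o²(1−k²)/d_s² = (1−k²)/(1−k⁴)^(2/3) = 0.7338.
Mass saving = 1 − 0.7338 = 26.6 %.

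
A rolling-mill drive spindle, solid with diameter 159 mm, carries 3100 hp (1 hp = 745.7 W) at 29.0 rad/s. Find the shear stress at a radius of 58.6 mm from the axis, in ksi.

ω = 29.0 rad/s, so T = P/ω = 3100×745.7 / 29.00 = 79710 N·m.
J = πd⁴/32 = π(0.159)⁴/32 = 6.275×10^-5 m⁴.
Shear stress varies linearly with radius: τ = T·r/J = 79710 × 0.0586 / 6.275×10^-5 = 7.445×10^7 Pa.

10.8 ksi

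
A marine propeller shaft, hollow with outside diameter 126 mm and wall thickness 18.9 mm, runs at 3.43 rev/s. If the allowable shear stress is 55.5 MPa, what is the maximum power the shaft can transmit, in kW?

J = π(d_o⁴ − d_i⁴)/32 = π(0.126⁴ − 0.0882⁴)/32 = 1.880×10^-5 m⁴.
T_max = τ_allow·J/r = 5.55×10^7 × 1.880×10^-5 / 0.0630 = 16560 N·m.
ω = 2π·3.43 = 21.55 rad/s, so P_max = T_max·ω = 3.570×10^5 W.

357 kW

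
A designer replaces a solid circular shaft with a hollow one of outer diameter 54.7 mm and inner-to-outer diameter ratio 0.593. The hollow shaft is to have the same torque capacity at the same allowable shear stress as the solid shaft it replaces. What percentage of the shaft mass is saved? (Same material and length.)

Equal τ_max and T ⇒ the solid shaft needs d_s³ = d_o³(1−k⁴), so d_s = 54.7·(1−0.593⁴)^(1/3) = 52.35 mm.
Area ratio A_h/A_s = d_o²(1−k²)/d_s² = (1−k²)/(1−k⁴)^(2/3) = 0.7080.
Mass saving = 1 − 0.7080 = 29.2 %.

29.2 %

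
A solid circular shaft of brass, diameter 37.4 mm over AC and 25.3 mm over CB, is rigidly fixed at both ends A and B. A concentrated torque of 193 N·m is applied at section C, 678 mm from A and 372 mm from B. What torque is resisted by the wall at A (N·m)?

Compatibility: T_A·a/J_AC = T_B·b/J_CB with T_A + T_B = T₀.
J_AC = 1.92×10^-7 m⁴, J_CB = 4.02×10^-8 m⁴, so T_A = T₀·(J_AC/a)/((J_AC/a)+(J_CB/b)) = 139.7 N·m, T_B = 53.31 N·m.

140 N·m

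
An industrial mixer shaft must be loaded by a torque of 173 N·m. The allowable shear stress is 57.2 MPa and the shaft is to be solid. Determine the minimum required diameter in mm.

For a solid shaft τ_max = 16T/(πd³), so d = (16T/(π τ_allow))^(1/3) = (16·173.0/(π·5.72×10^7))^(1/3) = 0.02488 m.

24.9 mm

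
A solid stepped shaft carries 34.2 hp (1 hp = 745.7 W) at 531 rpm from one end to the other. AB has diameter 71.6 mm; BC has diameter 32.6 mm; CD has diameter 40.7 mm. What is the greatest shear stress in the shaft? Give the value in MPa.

ω = 2π·531/60 = 55.61 rad/s, so T = P/ω = 34.2×745.7 / 55.61 = 458.6 N·m.
Under the same torque, τ_max = 16T/(πd³) is largest where d is smallest — segment BC (d = 32.6 mm).
τ_max = 16·458.6/(π·(0.0326)³) = 6.742×10^7 Pa.

67.4 MPa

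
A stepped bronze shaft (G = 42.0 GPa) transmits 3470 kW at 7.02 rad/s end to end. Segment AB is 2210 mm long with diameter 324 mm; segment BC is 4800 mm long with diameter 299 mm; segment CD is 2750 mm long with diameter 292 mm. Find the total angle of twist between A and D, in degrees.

8.10°

ω = 7.02 rad/s, so T = P/ω = 3470×10³ / 7.020 = 494300 N·m.
J_AB = π(0.324)⁴/32 = 1.08×10^-3 m⁴; J_BC = π(0.299)⁴/32 = 7.85×10^-4 m⁴; J_CD = π(0.292)⁴/32 = 7.14×10^-4 m⁴.
θ = (T/G)·Σ L_i/J_i = (494300/42.0×10⁹)·(2.21/1.08×10^-3 + 4.80/7.85×10^-4 + 2.75/7.14×10^-4) = 0.1414 rad.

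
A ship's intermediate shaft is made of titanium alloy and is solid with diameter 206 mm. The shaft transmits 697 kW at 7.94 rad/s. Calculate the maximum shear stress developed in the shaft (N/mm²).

ω = 7.94 rad/s, so T = P/ω = 697×10³ / 7.940 = 87780 N·m.
J = πd⁴/32 = π(0.206)⁴/32 = 1.768×10^-4 m⁴.
τ_max = T·r/J = 87780 × 0.103 / 1.768×10^-4 = 5.114×10^7 Pa.

51.1 N/mm²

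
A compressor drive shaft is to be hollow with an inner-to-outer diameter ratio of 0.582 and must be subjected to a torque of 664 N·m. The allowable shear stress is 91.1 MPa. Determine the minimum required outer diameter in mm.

For a hollow shaft with d_i/d_o = 0.582: τ_max = 16T/(π d_o³ (1−k⁴)), so d_o = [16T/(π τ_allow (1−k⁴))]^(1/3) = [16·664.0/(π·9.11×10^7·0.8853)]^(1/3) = 0.03474 m.

34.7 mm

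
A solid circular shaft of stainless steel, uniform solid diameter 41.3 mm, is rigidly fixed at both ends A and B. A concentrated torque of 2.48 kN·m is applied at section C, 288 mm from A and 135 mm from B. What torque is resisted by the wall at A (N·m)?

791 N·m

With uniform GJ and both ends fixed, compatibility θ_AC = θ_CB gives T_A·a = T_B·b, together with T_A + T_B = T₀.
T_A = T₀·b/(a+b) = 2480·135/423.0 = 791.5 N·m; T_B = 1689 N·m.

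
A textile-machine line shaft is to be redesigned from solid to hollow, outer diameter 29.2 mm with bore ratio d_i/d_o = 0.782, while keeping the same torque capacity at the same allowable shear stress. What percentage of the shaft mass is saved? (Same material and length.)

46.9 %

Equal τ_max and T ⇒ the solid shaft needs d_s³ = d_o³(1−k⁴), so d_s = 29.2·(1−0.782⁴)^(1/3) = 24.98 mm.
Area ratio A_h/A_s = d_o²(1−k²)/d_s² = (1−k²)/(1−k⁴)^(2/3) = 0.5308.
Mass saving = 1 − 0.5308 = 46.9 %.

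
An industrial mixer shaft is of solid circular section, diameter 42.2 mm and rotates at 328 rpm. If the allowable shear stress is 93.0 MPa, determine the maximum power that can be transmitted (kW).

J = πd⁴/32 = π(0.0422)⁴/32 = 3.114×10^-7 m⁴.
T_max = τ_allow·J/r = 9.30×10^7 × 3.114×10^-7 / 0.0211 = 1372 N·m.
ω = 2π·328/60 = 34.35 rad/s, so P_max = T_max·ω = 4.714×10^4 W.

47.1 kW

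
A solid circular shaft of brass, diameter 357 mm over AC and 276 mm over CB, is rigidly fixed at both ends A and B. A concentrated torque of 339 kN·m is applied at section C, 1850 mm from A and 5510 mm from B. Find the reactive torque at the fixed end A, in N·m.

303000 N·m

Compatibility: T_A·a/J_AC = T_B·b/J_CB with T_A + T_B = T₀.
J_AC = 1.59×10^-3 m⁴, J_CB = 5.70×10^-4 m⁴, so T_A = T₀·(J_AC/a)/((J_AC/a)+(J_CB/b)) = 302700 N·m, T_B = 36310 N·m.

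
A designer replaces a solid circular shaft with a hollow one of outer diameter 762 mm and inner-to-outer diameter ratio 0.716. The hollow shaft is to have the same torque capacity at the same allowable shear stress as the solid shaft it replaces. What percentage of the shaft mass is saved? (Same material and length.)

40.3 %

Equal τ_max and T ⇒ the solid shaft needs d_s³ = d_o³(1−k⁴), so d_s = 762·(1−0.716⁴)^(1/3) = 688.4 mm.
Area ratio A_h/A_s = d_o²(1−k²)/d_s² = (1−k²)/(1−k⁴)^(2/3) = 0.5972.
Mass saving = 1 − 0.5972 = 40.3 %.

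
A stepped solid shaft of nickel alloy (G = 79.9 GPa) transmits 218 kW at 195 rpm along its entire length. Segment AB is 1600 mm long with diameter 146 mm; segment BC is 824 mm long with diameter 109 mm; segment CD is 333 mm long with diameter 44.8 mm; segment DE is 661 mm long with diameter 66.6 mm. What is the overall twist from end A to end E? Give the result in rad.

ω = 2π·195/60 = 20.42 rad/s, so T = P/ω = 218×10³ / 20.42 = 10680 N·m.
J_AB = π(0.146)⁴/32 = 4.46×10^-5 m⁴; J_BC = π(0.109)⁴/32 = 1.39×10^-5 m⁴; J_CD = π(0.0448)⁴/32 = 3.95×10^-7 m⁴; J_DE = π(0.0666)⁴/32 = 1.93×10^-6 m⁴.
θ = (T/G)·Σ L_i/J_i = (10680/79.9×10⁹)·(1.60/4.46×10^-5 + 0.824/1.39×10^-5 + 0.333/3.95×10^-7 + 0.661/1.93×10^-6) = 0.1710 rad.

0.171 rad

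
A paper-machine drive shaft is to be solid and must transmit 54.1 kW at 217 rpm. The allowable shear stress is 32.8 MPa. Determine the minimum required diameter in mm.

ω = 2π·217/60 = 22.72 rad/s, so T = P/ω = 54.1×10³ / 22.72 = 2381 N·m.
For a solid shaft τ_max = 16T/(πd³), so d = (16T/(π τ_allow))^(1/3) = (16·2381/(π·3.28×10^7))^(1/3) = 0.07177 m.

71.8 mm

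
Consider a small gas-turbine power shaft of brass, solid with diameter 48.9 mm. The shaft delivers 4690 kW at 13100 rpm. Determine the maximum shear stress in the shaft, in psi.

21600 psi

ω = 2π·13100/60 = 1372 rad/s, so T = P/ω = 4690×10³ / 1372 = 3419 N·m.
J = πd⁴/32 = π(0.0489)⁴/32 = 5.614×10^-7 m⁴.
τ_max = T·r/J = 3419 × 0.0244 / 5.614×10^-7 = 1.489×10^8 Pa.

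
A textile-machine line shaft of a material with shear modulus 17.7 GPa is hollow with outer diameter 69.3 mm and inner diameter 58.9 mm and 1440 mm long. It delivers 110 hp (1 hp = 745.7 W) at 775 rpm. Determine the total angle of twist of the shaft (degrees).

4.35°

ω = 2π·775/60 = 81.16 rad/s, so T = P/ω = 110×745.7 / 81.16 = 1011 N·m.
J = π(d_o⁴ − d_i⁴)/32 = π(0.0693⁴ − 0.0589⁴)/32 = 1.083×10^-6 m⁴.
θ = T·L/(G·J) = 1011 × 1.44 / (17.7×10⁹ × 1.083×10^-6) = 0.07595 rad.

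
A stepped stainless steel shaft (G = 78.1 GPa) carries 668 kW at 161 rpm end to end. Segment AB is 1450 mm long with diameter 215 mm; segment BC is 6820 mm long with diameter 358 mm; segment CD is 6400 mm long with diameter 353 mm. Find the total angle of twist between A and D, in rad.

0.00778 rad

ω = 2π·161/60 = 16.86 rad/s, so T = P/ω = 668×10³ / 16.86 = 39620 N·m.
J_AB = π(0.215)⁴/32 = 2.10×10^-4 m⁴; J_BC = π(0.358)⁴/32 = 1.61×10^-3 m⁴; J_CD = π(0.353)⁴/32 = 1.52×10^-3 m⁴.
θ = (T/G)·Σ L_i/J_i = (39620/78.1×10⁹)·(1.45/2.10×10^-4 + 6.82/1.61×10^-3 + 6.40/1.52×10^-3) = 7.782×10^-3 rad.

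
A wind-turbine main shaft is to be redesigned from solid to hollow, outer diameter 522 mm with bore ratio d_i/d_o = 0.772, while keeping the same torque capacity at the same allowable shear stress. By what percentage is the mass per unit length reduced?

Equal τ_max and T ⇒ the solid shaft needs d_s³ = d_o³(1−k⁴), so d_s = 522·(1−0.772⁴)^(1/3) = 451.0 mm.
Area ratio A_h/A_s = d_o²(1−k²)/d_s² = (1−k²)/(1−k⁴)^(2/3) = 0.5413.
Mass saving = 1 − 0.5413 = 45.9 %.

45.9 %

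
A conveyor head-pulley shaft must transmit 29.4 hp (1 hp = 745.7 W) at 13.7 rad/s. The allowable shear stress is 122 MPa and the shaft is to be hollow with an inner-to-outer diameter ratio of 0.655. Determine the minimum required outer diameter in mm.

ω = 13.7 rad/s, so T = P/ω = 29.4×745.7 / 13.70 = 1600 N·m.
For a hollow shaft with d_i/d_o = 0.655: τ_max = 16T/(π d_o³ (1−k⁴)), so d_o = [16T/(π τ_allow (1−k⁴))]^(1/3) = [16·1600/(π·1.22×10^8·0.8159)]^(1/3) = 0.04342 m.

43.4 mm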